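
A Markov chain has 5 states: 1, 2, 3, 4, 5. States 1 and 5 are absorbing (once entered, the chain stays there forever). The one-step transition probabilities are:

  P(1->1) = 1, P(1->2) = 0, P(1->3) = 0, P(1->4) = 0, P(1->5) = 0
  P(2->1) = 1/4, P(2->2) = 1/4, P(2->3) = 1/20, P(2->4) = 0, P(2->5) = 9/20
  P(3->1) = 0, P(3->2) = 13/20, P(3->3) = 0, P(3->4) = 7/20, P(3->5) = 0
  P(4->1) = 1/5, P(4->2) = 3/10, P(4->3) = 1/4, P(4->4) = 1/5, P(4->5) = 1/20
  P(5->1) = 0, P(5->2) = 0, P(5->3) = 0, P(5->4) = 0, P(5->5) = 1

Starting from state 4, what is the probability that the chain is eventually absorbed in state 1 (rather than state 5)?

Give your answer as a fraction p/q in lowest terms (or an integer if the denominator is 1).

Answer: 2073/4025

Derivation:
Let a_i = P(absorbed in 1 | start in state i).
Boundary conditions: a_1 = 1, a_5 = 0.
For each transient state i, a_i = sum_j P(i->j) * a_j:
  a_2 = 1/4*a_1 + 1/4*a_2 + 1/20*a_3 + 0*a_4 + 9/20*a_5
  a_3 = 0*a_1 + 13/20*a_2 + 0*a_3 + 7/20*a_4 + 0*a_5
  a_4 = 1/5*a_1 + 3/10*a_2 + 1/4*a_3 + 1/5*a_4 + 1/20*a_5

Substituting a_1 = 1 and a_5 = 0, rearrange to (I - Q) a = r where r[i] = P(i -> 1):
  [3/4, -1/20, 0] . (a_2, a_3, a_4) = 1/4
  [-13/20, 1, -7/20] . (a_2, a_3, a_4) = 0
  [-3/10, -1/4, 4/5] . (a_2, a_3, a_4) = 1/5

Solving yields:
  a_2 = 1453/4025
  a_3 = 334/805
  a_4 = 2073/4025

Starting state is 4, so the absorption probability is a_4 = 2073/4025.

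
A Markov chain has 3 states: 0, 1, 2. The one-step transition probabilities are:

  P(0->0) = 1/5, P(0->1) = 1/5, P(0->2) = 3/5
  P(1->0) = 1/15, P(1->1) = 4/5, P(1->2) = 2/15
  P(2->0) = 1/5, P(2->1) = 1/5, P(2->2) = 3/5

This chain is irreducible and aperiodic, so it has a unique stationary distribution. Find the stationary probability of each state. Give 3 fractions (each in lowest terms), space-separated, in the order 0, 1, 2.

Answer: 2/15 1/2 11/30

Derivation:
The stationary distribution satisfies pi = pi * P, i.e.:
  pi_0 = 1/5*pi_0 + 1/15*pi_1 + 1/5*pi_2
  pi_1 = 1/5*pi_0 + 4/5*pi_1 + 1/5*pi_2
  pi_2 = 3/5*pi_0 + 2/15*pi_1 + 3/5*pi_2
with normalization: pi_0 + pi_1 + pi_2 = 1.

Using the first 2 balance equations plus normalization, the linear system A*pi = b is:
  [-4/5, 1/15, 1/5] . pi = 0
  [1/5, -1/5, 1/5] . pi = 0
  [1, 1, 1] . pi = 1

Solving yields:
  pi_0 = 2/15
  pi_1 = 1/2
  pi_2 = 11/30

Verification (pi * P):
  2/15*1/5 + 1/2*1/15 + 11/30*1/5 = 2/15 = pi_0  (ok)
  2/15*1/5 + 1/2*4/5 + 11/30*1/5 = 1/2 = pi_1  (ok)
  2/15*3/5 + 1/2*2/15 + 11/30*3/5 = 11/30 = pi_2  (ok)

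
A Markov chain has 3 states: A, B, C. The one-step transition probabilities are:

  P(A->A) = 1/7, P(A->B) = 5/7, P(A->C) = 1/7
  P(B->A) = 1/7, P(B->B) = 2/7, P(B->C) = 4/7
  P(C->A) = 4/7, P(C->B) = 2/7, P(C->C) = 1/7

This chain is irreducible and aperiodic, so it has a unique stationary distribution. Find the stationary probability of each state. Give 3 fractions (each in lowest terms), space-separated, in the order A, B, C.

The stationary distribution satisfies pi = pi * P, i.e.:
  pi_A = 1/7*pi_A + 1/7*pi_B + 4/7*pi_C
  pi_B = 5/7*pi_A + 2/7*pi_B + 2/7*pi_C
  pi_C = 1/7*pi_A + 4/7*pi_B + 1/7*pi_C
with normalization: pi_A + pi_B + pi_C = 1.

Using the first 2 balance equations plus normalization, the linear system A*pi = b is:
  [-6/7, 1/7, 4/7] . pi = 0
  [5/7, -5/7, 2/7] . pi = 0
  [1, 1, 1] . pi = 1

Solving yields:
  pi_A = 22/79
  pi_B = 32/79
  pi_C = 25/79

Verification (pi * P):
  22/79*1/7 + 32/79*1/7 + 25/79*4/7 = 22/79 = pi_A  (ok)
  22/79*5/7 + 32/79*2/7 + 25/79*2/7 = 32/79 = pi_B  (ok)
  22/79*1/7 + 32/79*4/7 + 25/79*1/7 = 25/79 = pi_C  (ok)

Answer: 22/79 32/79 25/79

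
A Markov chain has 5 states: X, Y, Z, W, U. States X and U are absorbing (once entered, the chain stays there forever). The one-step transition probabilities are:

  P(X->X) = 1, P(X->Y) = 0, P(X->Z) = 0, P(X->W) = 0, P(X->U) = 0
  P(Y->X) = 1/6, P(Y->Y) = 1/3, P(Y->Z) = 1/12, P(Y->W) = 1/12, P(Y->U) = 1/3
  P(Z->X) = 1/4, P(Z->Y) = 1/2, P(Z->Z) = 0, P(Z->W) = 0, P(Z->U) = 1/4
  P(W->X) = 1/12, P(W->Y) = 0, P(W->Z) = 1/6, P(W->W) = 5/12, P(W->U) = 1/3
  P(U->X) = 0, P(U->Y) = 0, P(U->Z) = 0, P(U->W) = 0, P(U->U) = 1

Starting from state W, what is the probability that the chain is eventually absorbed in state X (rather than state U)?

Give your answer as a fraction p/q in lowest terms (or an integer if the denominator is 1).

Answer: 27/103

Derivation:
Let a_i = P(absorbed in X | start in state i).
Boundary conditions: a_X = 1, a_U = 0.
For each transient state i, a_i = sum_j P(i->j) * a_j:
  a_Y = 1/6*a_X + 1/3*a_Y + 1/12*a_Z + 1/12*a_W + 1/3*a_U
  a_Z = 1/4*a_X + 1/2*a_Y + 0*a_Z + 0*a_W + 1/4*a_U
  a_W = 1/12*a_X + 0*a_Y + 1/6*a_Z + 5/12*a_W + 1/3*a_U

Substituting a_X = 1 and a_U = 0, rearrange to (I - Q) a = r where r[i] = P(i -> X):
  [2/3, -1/12, -1/12] . (a_Y, a_Z, a_W) = 1/6
  [-1/2, 1, 0] . (a_Y, a_Z, a_W) = 1/4
  [0, -1/6, 7/12] . (a_Y, a_Z, a_W) = 1/12

Solving yields:
  a_Y = 69/206
  a_Z = 43/103
  a_W = 27/103

Starting state is W, so the absorption probability is a_W = 27/103.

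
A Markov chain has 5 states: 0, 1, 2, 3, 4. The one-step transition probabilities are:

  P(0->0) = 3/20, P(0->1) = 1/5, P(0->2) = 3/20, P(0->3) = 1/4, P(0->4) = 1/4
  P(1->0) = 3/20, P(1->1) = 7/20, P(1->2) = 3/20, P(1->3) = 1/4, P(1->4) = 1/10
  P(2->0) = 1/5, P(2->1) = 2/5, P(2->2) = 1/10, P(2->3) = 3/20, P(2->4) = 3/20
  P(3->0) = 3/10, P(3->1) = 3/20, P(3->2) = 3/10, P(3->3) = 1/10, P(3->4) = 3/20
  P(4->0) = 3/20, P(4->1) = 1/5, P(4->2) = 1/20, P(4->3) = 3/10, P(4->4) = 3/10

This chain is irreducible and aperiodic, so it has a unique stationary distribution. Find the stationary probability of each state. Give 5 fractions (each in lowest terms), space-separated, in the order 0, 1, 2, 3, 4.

Answer: 1238/6531 3389/13062 2033/13062 2767/13062 799/4354

Derivation:
The stationary distribution satisfies pi = pi * P, i.e.:
  pi_0 = 3/20*pi_0 + 3/20*pi_1 + 1/5*pi_2 + 3/10*pi_3 + 3/20*pi_4
  pi_1 = 1/5*pi_0 + 7/20*pi_1 + 2/5*pi_2 + 3/20*pi_3 + 1/5*pi_4
  pi_2 = 3/20*pi_0 + 3/20*pi_1 + 1/10*pi_2 + 3/10*pi_3 + 1/20*pi_4
  pi_3 = 1/4*pi_0 + 1/4*pi_1 + 3/20*pi_2 + 1/10*pi_3 + 3/10*pi_4
  pi_4 = 1/4*pi_0 + 1/10*pi_1 + 3/20*pi_2 + 3/20*pi_3 + 3/10*pi_4
with normalization: pi_0 + pi_1 + pi_2 + pi_3 + pi_4 = 1.

Using the first 4 balance equations plus normalization, the linear system A*pi = b is:
  [-17/20, 3/20, 1/5, 3/10, 3/20] . pi = 0
  [1/5, -13/20, 2/5, 3/20, 1/5] . pi = 0
  [3/20, 3/20, -9/10, 3/10, 1/20] . pi = 0
  [1/4, 1/4, 3/20, -9/10, 3/10] . pi = 0
  [1, 1, 1, 1, 1] . pi = 1

Solving yields:
  pi_0 = 1238/6531
  pi_1 = 3389/13062
  pi_2 = 2033/13062
  pi_3 = 2767/13062
  pi_4 = 799/4354

Verification (pi * P):
  1238/6531*3/20 + 3389/13062*3/20 + 2033/13062*1/5 + 2767/13062*3/10 + 799/4354*3/20 = 1238/6531 = pi_0  (ok)
  1238/6531*1/5 + 3389/13062*7/20 + 2033/13062*2/5 + 2767/13062*3/20 + 799/4354*1/5 = 3389/13062 = pi_1  (ok)
  1238/6531*3/20 + 3389/13062*3/20 + 2033/13062*1/10 + 2767/13062*3/10 + 799/4354*1/20 = 2033/13062 = pi_2  (ok)
  1238/6531*1/4 + 3389/13062*1/4 + 2033/13062*3/20 + 2767/13062*1/10 + 799/4354*3/10 = 2767/13062 = pi_3  (ok)
  1238/6531*1/4 + 3389/13062*1/10 + 2033/13062*3/20 + 2767/13062*3/20 + 799/4354*3/10 = 799/4354 = pi_4  (ok)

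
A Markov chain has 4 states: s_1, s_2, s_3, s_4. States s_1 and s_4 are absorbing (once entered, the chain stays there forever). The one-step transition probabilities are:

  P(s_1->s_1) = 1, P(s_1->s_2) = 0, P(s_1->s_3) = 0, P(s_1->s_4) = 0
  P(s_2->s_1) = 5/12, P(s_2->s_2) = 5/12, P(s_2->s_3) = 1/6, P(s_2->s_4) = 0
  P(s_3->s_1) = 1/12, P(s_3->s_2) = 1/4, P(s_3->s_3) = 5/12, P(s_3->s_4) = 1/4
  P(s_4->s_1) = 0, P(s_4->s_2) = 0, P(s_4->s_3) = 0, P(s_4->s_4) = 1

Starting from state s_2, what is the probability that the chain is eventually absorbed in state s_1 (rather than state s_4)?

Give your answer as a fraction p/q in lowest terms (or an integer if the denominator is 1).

Let a_i = P(absorbed in s_1 | start in state i).
Boundary conditions: a_s_1 = 1, a_s_4 = 0.
For each transient state i, a_i = sum_j P(i->j) * a_j:
  a_s_2 = 5/12*a_s_1 + 5/12*a_s_2 + 1/6*a_s_3 + 0*a_s_4
  a_s_3 = 1/12*a_s_1 + 1/4*a_s_2 + 5/12*a_s_3 + 1/4*a_s_4

Substituting a_s_1 = 1 and a_s_4 = 0, rearrange to (I - Q) a = r where r[i] = P(i -> s_1):
  [7/12, -1/6] . (a_s_2, a_s_3) = 5/12
  [-1/4, 7/12] . (a_s_2, a_s_3) = 1/12

Solving yields:
  a_s_2 = 37/43
  a_s_3 = 22/43

Starting state is s_2, so the absorption probability is a_s_2 = 37/43.

Answer: 37/43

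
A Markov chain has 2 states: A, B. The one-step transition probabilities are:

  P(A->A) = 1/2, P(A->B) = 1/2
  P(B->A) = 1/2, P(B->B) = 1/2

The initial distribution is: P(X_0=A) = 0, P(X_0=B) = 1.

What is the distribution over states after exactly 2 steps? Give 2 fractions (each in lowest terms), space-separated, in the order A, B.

Propagating the distribution step by step (d_{t+1} = d_t * P):
d_0 = (A=0, B=1)
  d_1[A] = 0*1/2 + 1*1/2 = 1/2
  d_1[B] = 0*1/2 + 1*1/2 = 1/2
d_1 = (A=1/2, B=1/2)
  d_2[A] = 1/2*1/2 + 1/2*1/2 = 1/2
  d_2[B] = 1/2*1/2 + 1/2*1/2 = 1/2
d_2 = (A=1/2, B=1/2)

Answer: 1/2 1/2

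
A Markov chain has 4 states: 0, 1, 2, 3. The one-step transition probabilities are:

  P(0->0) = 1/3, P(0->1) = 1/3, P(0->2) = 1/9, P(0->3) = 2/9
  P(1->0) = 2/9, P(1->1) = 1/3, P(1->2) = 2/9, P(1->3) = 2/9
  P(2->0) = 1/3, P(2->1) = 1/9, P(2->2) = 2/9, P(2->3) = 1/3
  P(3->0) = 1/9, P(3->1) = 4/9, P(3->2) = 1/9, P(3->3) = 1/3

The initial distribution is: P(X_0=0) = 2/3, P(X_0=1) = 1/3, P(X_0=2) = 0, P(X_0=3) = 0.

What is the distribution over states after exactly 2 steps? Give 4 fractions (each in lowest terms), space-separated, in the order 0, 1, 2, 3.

Propagating the distribution step by step (d_{t+1} = d_t * P):
d_0 = (0=2/3, 1=1/3, 2=0, 3=0)
  d_1[0] = 2/3*1/3 + 1/3*2/9 + 0*1/3 + 0*1/9 = 8/27
  d_1[1] = 2/3*1/3 + 1/3*1/3 + 0*1/9 + 0*4/9 = 1/3
  d_1[2] = 2/3*1/9 + 1/3*2/9 + 0*2/9 + 0*1/9 = 4/27
  d_1[3] = 2/3*2/9 + 1/3*2/9 + 0*1/3 + 0*1/3 = 2/9
d_1 = (0=8/27, 1=1/3, 2=4/27, 3=2/9)
  d_2[0] = 8/27*1/3 + 1/3*2/9 + 4/27*1/3 + 2/9*1/9 = 20/81
  d_2[1] = 8/27*1/3 + 1/3*1/3 + 4/27*1/9 + 2/9*4/9 = 79/243
  d_2[2] = 8/27*1/9 + 1/3*2/9 + 4/27*2/9 + 2/9*1/9 = 40/243
  d_2[3] = 8/27*2/9 + 1/3*2/9 + 4/27*1/3 + 2/9*1/3 = 64/243
d_2 = (0=20/81, 1=79/243, 2=40/243, 3=64/243)

Answer: 20/81 79/243 40/243 64/243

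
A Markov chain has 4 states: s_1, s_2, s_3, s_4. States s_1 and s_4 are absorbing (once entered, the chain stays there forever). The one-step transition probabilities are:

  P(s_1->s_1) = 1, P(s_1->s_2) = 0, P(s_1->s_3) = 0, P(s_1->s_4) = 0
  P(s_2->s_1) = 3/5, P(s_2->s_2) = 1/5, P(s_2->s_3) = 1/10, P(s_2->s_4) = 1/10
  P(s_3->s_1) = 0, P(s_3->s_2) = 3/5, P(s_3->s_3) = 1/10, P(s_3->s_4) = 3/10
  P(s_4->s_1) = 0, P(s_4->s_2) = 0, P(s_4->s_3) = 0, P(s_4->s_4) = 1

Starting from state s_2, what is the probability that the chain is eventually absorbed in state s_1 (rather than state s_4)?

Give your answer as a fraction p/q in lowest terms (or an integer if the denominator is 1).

Let a_i = P(absorbed in s_1 | start in state i).
Boundary conditions: a_s_1 = 1, a_s_4 = 0.
For each transient state i, a_i = sum_j P(i->j) * a_j:
  a_s_2 = 3/5*a_s_1 + 1/5*a_s_2 + 1/10*a_s_3 + 1/10*a_s_4
  a_s_3 = 0*a_s_1 + 3/5*a_s_2 + 1/10*a_s_3 + 3/10*a_s_4

Substituting a_s_1 = 1 and a_s_4 = 0, rearrange to (I - Q) a = r where r[i] = P(i -> s_1):
  [4/5, -1/10] . (a_s_2, a_s_3) = 3/5
  [-3/5, 9/10] . (a_s_2, a_s_3) = 0

Solving yields:
  a_s_2 = 9/11
  a_s_3 = 6/11

Starting state is s_2, so the absorption probability is a_s_2 = 9/11.

Answer: 9/11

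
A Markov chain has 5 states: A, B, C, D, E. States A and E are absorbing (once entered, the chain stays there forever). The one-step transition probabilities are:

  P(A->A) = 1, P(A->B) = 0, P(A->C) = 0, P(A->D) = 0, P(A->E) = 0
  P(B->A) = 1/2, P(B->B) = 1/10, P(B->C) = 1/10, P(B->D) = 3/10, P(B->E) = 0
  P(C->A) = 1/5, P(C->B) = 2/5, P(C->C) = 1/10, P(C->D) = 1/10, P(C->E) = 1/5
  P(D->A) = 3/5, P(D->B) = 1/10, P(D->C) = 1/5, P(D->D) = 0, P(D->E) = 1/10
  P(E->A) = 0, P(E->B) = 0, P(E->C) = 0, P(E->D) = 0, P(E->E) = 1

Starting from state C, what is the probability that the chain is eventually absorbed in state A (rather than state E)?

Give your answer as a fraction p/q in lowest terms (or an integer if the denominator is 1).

Answer: 101/140

Derivation:
Let a_i = P(absorbed in A | start in state i).
Boundary conditions: a_A = 1, a_E = 0.
For each transient state i, a_i = sum_j P(i->j) * a_j:
  a_B = 1/2*a_A + 1/10*a_B + 1/10*a_C + 3/10*a_D + 0*a_E
  a_C = 1/5*a_A + 2/5*a_B + 1/10*a_C + 1/10*a_D + 1/5*a_E
  a_D = 3/5*a_A + 1/10*a_B + 1/5*a_C + 0*a_D + 1/10*a_E

Substituting a_A = 1 and a_E = 0, rearrange to (I - Q) a = r where r[i] = P(i -> A):
  [9/10, -1/10, -3/10] . (a_B, a_C, a_D) = 1/2
  [-2/5, 9/10, -1/10] . (a_B, a_C, a_D) = 1/5
  [-1/10, -1/5, 1] . (a_B, a_C, a_D) = 3/5

Solving yields:
  a_B = 32/35
  a_C = 101/140
  a_D = 117/140

Starting state is C, so the absorption probability is a_C = 101/140.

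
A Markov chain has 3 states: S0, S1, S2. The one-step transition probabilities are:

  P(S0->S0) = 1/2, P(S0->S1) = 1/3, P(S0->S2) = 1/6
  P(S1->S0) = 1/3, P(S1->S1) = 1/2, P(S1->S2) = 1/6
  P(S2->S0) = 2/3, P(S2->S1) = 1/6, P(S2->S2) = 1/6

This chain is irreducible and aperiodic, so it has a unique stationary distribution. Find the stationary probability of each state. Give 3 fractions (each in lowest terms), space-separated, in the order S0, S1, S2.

The stationary distribution satisfies pi = pi * P, i.e.:
  pi_S0 = 1/2*pi_S0 + 1/3*pi_S1 + 2/3*pi_S2
  pi_S1 = 1/3*pi_S0 + 1/2*pi_S1 + 1/6*pi_S2
  pi_S2 = 1/6*pi_S0 + 1/6*pi_S1 + 1/6*pi_S2
with normalization: pi_S0 + pi_S1 + pi_S2 = 1.

Using the first 2 balance equations plus normalization, the linear system A*pi = b is:
  [-1/2, 1/3, 2/3] . pi = 0
  [1/3, -1/2, 1/6] . pi = 0
  [1, 1, 1] . pi = 1

Solving yields:
  pi_S0 = 7/15
  pi_S1 = 11/30
  pi_S2 = 1/6

Verification (pi * P):
  7/15*1/2 + 11/30*1/3 + 1/6*2/3 = 7/15 = pi_S0  (ok)
  7/15*1/3 + 11/30*1/2 + 1/6*1/6 = 11/30 = pi_S1  (ok)
  7/15*1/6 + 11/30*1/6 + 1/6*1/6 = 1/6 = pi_S2  (ok)

Answer: 7/15 11/30 1/6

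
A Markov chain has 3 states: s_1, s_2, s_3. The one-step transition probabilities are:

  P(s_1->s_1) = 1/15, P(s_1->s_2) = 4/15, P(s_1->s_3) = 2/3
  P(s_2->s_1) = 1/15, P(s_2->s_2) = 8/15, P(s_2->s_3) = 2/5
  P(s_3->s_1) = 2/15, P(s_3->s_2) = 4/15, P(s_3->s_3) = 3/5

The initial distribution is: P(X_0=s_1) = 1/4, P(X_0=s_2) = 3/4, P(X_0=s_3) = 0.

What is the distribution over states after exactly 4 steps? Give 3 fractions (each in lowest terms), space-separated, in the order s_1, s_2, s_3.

Propagating the distribution step by step (d_{t+1} = d_t * P):
d_0 = (s_1=1/4, s_2=3/4, s_3=0)
  d_1[s_1] = 1/4*1/15 + 3/4*1/15 + 0*2/15 = 1/15
  d_1[s_2] = 1/4*4/15 + 3/4*8/15 + 0*4/15 = 7/15
  d_1[s_3] = 1/4*2/3 + 3/4*2/5 + 0*3/5 = 7/15
d_1 = (s_1=1/15, s_2=7/15, s_3=7/15)
  d_2[s_1] = 1/15*1/15 + 7/15*1/15 + 7/15*2/15 = 22/225
  d_2[s_2] = 1/15*4/15 + 7/15*8/15 + 7/15*4/15 = 88/225
  d_2[s_3] = 1/15*2/3 + 7/15*2/5 + 7/15*3/5 = 23/45
d_2 = (s_1=22/225, s_2=88/225, s_3=23/45)
  d_3[s_1] = 22/225*1/15 + 88/225*1/15 + 23/45*2/15 = 68/675
  d_3[s_2] = 22/225*4/15 + 88/225*8/15 + 23/45*4/15 = 1252/3375
  d_3[s_3] = 22/225*2/3 + 88/225*2/5 + 23/45*3/5 = 1783/3375
d_3 = (s_1=68/675, s_2=1252/3375, s_3=1783/3375)
  d_4[s_1] = 68/675*1/15 + 1252/3375*1/15 + 1783/3375*2/15 = 5158/50625
  d_4[s_2] = 68/675*4/15 + 1252/3375*8/15 + 1783/3375*4/15 = 18508/50625
  d_4[s_3] = 68/675*2/3 + 1252/3375*2/5 + 1783/3375*3/5 = 26959/50625
d_4 = (s_1=5158/50625, s_2=18508/50625, s_3=26959/50625)

Answer: 5158/50625 18508/50625 26959/50625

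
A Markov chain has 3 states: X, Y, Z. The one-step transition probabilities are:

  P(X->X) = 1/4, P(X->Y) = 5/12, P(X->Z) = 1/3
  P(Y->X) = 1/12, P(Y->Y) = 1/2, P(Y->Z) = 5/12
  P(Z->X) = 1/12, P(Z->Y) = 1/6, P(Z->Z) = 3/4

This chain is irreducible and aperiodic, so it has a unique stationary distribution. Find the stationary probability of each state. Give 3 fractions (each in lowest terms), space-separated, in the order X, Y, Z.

The stationary distribution satisfies pi = pi * P, i.e.:
  pi_X = 1/4*pi_X + 1/12*pi_Y + 1/12*pi_Z
  pi_Y = 5/12*pi_X + 1/2*pi_Y + 1/6*pi_Z
  pi_Z = 1/3*pi_X + 5/12*pi_Y + 3/4*pi_Z
with normalization: pi_X + pi_Y + pi_Z = 1.

Using the first 2 balance equations plus normalization, the linear system A*pi = b is:
  [-3/4, 1/12, 1/12] . pi = 0
  [5/12, -1/2, 1/6] . pi = 0
  [1, 1, 1] . pi = 1

Solving yields:
  pi_X = 1/10
  pi_Y = 23/80
  pi_Z = 49/80

Verification (pi * P):
  1/10*1/4 + 23/80*1/12 + 49/80*1/12 = 1/10 = pi_X  (ok)
  1/10*5/12 + 23/80*1/2 + 49/80*1/6 = 23/80 = pi_Y  (ok)
  1/10*1/3 + 23/80*5/12 + 49/80*3/4 = 49/80 = pi_Z  (ok)

Answer: 1/10 23/80 49/80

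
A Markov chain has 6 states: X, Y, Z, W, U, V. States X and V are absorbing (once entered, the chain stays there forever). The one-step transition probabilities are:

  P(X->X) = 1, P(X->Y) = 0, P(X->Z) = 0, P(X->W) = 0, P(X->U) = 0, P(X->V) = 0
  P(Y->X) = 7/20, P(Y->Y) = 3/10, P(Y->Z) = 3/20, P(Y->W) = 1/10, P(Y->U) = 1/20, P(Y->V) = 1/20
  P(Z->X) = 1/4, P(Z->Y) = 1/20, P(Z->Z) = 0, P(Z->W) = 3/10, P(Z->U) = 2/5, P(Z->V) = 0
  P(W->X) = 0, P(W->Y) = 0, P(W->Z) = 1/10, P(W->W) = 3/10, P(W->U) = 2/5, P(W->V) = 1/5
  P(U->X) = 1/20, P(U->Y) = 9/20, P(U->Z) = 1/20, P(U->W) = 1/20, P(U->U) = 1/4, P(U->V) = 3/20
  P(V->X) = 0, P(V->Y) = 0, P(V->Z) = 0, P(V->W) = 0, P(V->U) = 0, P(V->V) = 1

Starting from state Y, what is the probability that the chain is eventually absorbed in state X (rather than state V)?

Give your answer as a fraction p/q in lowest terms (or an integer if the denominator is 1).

Answer: 15189/20489

Derivation:
Let a_i = P(absorbed in X | start in state i).
Boundary conditions: a_X = 1, a_V = 0.
For each transient state i, a_i = sum_j P(i->j) * a_j:
  a_Y = 7/20*a_X + 3/10*a_Y + 3/20*a_Z + 1/10*a_W + 1/20*a_U + 1/20*a_V
  a_Z = 1/4*a_X + 1/20*a_Y + 0*a_Z + 3/10*a_W + 2/5*a_U + 0*a_V
  a_W = 0*a_X + 0*a_Y + 1/10*a_Z + 3/10*a_W + 2/5*a_U + 1/5*a_V
  a_U = 1/20*a_X + 9/20*a_Y + 1/20*a_Z + 1/20*a_W + 1/4*a_U + 3/20*a_V

Substituting a_X = 1 and a_V = 0, rearrange to (I - Q) a = r where r[i] = P(i -> X):
  [7/10, -3/20, -1/10, -1/20] . (a_Y, a_Z, a_W, a_U) = 7/20
  [-1/20, 1, -3/10, -2/5] . (a_Y, a_Z, a_W, a_U) = 1/4
  [0, -1/10, 7/10, -2/5] . (a_Y, a_Z, a_W, a_U) = 0
  [-9/20, -1/20, -1/20, 3/4] . (a_Y, a_Z, a_W, a_U) = 1/20

Solving yields:
  a_Y = 15189/20489
  a_Z = 13277/20489
  a_W = 8723/20489
  a_U = 11946/20489

Starting state is Y, so the absorption probability is a_Y = 15189/20489.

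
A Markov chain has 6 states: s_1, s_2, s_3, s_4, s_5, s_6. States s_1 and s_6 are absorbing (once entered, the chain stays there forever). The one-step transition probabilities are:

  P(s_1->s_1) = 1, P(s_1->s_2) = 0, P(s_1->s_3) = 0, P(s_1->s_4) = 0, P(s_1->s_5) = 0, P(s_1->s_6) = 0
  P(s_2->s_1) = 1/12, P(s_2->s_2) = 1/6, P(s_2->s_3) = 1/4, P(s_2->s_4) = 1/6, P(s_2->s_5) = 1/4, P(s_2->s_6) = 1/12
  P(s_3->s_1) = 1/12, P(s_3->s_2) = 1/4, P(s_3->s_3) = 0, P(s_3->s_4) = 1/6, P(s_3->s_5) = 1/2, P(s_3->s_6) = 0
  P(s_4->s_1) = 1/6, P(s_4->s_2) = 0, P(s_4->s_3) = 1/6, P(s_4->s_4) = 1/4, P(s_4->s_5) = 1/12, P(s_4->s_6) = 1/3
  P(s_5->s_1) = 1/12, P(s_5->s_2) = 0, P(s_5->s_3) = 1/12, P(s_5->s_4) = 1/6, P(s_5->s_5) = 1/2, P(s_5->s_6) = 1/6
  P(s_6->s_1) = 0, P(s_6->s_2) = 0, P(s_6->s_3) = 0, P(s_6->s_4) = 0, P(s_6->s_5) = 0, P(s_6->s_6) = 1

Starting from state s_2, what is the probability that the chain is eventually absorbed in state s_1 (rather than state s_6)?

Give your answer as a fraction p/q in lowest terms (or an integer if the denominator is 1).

Answer: 141/349

Derivation:
Let a_i = P(absorbed in s_1 | start in state i).
Boundary conditions: a_s_1 = 1, a_s_6 = 0.
For each transient state i, a_i = sum_j P(i->j) * a_j:
  a_s_2 = 1/12*a_s_1 + 1/6*a_s_2 + 1/4*a_s_3 + 1/6*a_s_4 + 1/4*a_s_5 + 1/12*a_s_6
  a_s_3 = 1/12*a_s_1 + 1/4*a_s_2 + 0*a_s_3 + 1/6*a_s_4 + 1/2*a_s_5 + 0*a_s_6
  a_s_4 = 1/6*a_s_1 + 0*a_s_2 + 1/6*a_s_3 + 1/4*a_s_4 + 1/12*a_s_5 + 1/3*a_s_6
  a_s_5 = 1/12*a_s_1 + 0*a_s_2 + 1/12*a_s_3 + 1/6*a_s_4 + 1/2*a_s_5 + 1/6*a_s_6

Substituting a_s_1 = 1 and a_s_6 = 0, rearrange to (I - Q) a = r where r[i] = P(i -> s_1):
  [5/6, -1/4, -1/6, -1/4] . (a_s_2, a_s_3, a_s_4, a_s_5) = 1/12
  [-1/4, 1, -1/6, -1/2] . (a_s_2, a_s_3, a_s_4, a_s_5) = 1/12
  [0, -1/6, 3/4, -1/12] . (a_s_2, a_s_3, a_s_4, a_s_5) = 1/6
  [0, -1/12, -1/6, 1/2] . (a_s_2, a_s_3, a_s_4, a_s_5) = 1/12

Solving yields:
  a_s_2 = 141/349
  a_s_3 = 147/349
  a_s_4 = 124/349
  a_s_5 = 124/349

Starting state is s_2, so the absorption probability is a_s_2 = 141/349.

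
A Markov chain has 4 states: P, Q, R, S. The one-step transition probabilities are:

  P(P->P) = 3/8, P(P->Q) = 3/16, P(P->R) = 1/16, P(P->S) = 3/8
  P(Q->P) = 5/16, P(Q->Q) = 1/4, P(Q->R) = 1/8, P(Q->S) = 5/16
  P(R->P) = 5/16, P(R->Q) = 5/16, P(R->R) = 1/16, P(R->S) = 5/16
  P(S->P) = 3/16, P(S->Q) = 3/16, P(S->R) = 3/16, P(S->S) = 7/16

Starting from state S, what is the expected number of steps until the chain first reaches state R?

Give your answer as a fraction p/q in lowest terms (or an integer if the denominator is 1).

Answer: 260/37

Derivation:
Let h_i = expected steps to first reach R from state i.
Boundary: h_R = 0.
First-step equations for the other states:
  h_P = 1 + 3/8*h_P + 3/16*h_Q + 1/16*h_R + 3/8*h_S
  h_Q = 1 + 5/16*h_P + 1/4*h_Q + 1/8*h_R + 5/16*h_S
  h_S = 1 + 3/16*h_P + 3/16*h_Q + 3/16*h_R + 7/16*h_S

Substituting h_R = 0 and rearranging gives the linear system (I - Q) h = 1:
  [5/8, -3/16, -3/8] . (h_P, h_Q, h_S) = 1
  [-5/16, 3/4, -5/16] . (h_P, h_Q, h_S) = 1
  [-3/16, -3/16, 9/16] . (h_P, h_Q, h_S) = 1

Solving yields:
  h_P = 300/37
  h_Q = 848/111
  h_S = 260/37

Starting state is S, so the expected hitting time is h_S = 260/37.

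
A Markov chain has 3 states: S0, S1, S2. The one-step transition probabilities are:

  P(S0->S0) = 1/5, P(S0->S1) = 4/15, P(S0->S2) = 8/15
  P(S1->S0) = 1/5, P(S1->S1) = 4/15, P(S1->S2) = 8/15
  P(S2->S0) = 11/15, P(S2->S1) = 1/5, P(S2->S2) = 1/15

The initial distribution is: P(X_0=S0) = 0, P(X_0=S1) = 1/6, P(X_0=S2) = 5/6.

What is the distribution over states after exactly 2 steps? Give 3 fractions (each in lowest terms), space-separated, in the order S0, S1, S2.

Propagating the distribution step by step (d_{t+1} = d_t * P):
d_0 = (S0=0, S1=1/6, S2=5/6)
  d_1[S0] = 0*1/5 + 1/6*1/5 + 5/6*11/15 = 29/45
  d_1[S1] = 0*4/15 + 1/6*4/15 + 5/6*1/5 = 19/90
  d_1[S2] = 0*8/15 + 1/6*8/15 + 5/6*1/15 = 13/90
d_1 = (S0=29/45, S1=19/90, S2=13/90)
  d_2[S0] = 29/45*1/5 + 19/90*1/5 + 13/90*11/15 = 187/675
  d_2[S1] = 29/45*4/15 + 19/90*4/15 + 13/90*1/5 = 347/1350
  d_2[S2] = 29/45*8/15 + 19/90*8/15 + 13/90*1/15 = 629/1350
d_2 = (S0=187/675, S1=347/1350, S2=629/1350)

Answer: 187/675 347/1350 629/1350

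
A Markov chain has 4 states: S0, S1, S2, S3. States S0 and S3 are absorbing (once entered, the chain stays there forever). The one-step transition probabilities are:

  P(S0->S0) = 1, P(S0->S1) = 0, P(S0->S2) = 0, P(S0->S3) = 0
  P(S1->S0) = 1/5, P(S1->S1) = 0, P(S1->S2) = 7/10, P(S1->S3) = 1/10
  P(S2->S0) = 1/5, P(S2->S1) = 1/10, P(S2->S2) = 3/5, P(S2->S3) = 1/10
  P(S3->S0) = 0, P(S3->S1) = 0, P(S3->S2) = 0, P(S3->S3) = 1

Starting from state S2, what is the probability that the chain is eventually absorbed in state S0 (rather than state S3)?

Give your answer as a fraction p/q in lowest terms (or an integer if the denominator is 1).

Answer: 2/3

Derivation:
Let a_i = P(absorbed in S0 | start in state i).
Boundary conditions: a_S0 = 1, a_S3 = 0.
For each transient state i, a_i = sum_j P(i->j) * a_j:
  a_S1 = 1/5*a_S0 + 0*a_S1 + 7/10*a_S2 + 1/10*a_S3
  a_S2 = 1/5*a_S0 + 1/10*a_S1 + 3/5*a_S2 + 1/10*a_S3

Substituting a_S0 = 1 and a_S3 = 0, rearrange to (I - Q) a = r where r[i] = P(i -> S0):
  [1, -7/10] . (a_S1, a_S2) = 1/5
  [-1/10, 2/5] . (a_S1, a_S2) = 1/5

Solving yields:
  a_S1 = 2/3
  a_S2 = 2/3

Starting state is S2, so the absorption probability is a_S2 = 2/3.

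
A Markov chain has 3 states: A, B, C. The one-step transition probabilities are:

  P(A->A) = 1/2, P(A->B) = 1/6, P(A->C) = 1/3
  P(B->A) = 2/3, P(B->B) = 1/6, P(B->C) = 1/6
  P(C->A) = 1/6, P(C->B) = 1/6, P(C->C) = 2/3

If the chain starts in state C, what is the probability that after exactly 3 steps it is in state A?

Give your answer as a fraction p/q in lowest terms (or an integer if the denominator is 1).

Answer: 19/54

Derivation:
Computing P^3 by repeated multiplication:
P^1 =
  A: [1/2, 1/6, 1/3]
  B: [2/3, 1/6, 1/6]
  C: [1/6, 1/6, 2/3]
P^2 =
  A: [5/12, 1/6, 5/12]
  B: [17/36, 1/6, 13/36]
  C: [11/36, 1/6, 19/36]
P^3 =
  A: [7/18, 1/6, 4/9]
  B: [11/27, 1/6, 23/54]
  C: [19/54, 1/6, 13/27]

(P^3)[C -> A] = 19/54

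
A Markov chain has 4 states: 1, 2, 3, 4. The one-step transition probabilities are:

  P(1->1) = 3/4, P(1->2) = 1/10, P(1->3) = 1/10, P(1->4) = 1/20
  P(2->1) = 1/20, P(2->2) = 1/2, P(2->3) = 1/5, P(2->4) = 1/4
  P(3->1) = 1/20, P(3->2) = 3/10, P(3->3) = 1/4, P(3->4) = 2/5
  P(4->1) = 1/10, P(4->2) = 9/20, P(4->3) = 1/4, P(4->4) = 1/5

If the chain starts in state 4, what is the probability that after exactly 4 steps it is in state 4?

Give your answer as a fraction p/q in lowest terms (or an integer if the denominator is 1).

Answer: 4773/20000

Derivation:
Computing P^4 by repeated multiplication:
P^1 =
  1: [3/4, 1/10, 1/10, 1/20]
  2: [1/20, 1/2, 1/5, 1/4]
  3: [1/20, 3/10, 1/4, 2/5]
  4: [1/10, 9/20, 1/4, 1/5]
P^2 =
  1: [231/400, 71/400, 53/400, 9/80]
  2: [39/400, 171/400, 87/400, 103/400]
  3: [21/200, 41/100, 91/400, 103/400]
  4: [13/100, 2/5, 17/80, 103/400]
P^3 =
  1: [3679/8000, 379/1600, 309/2000, 119/800]
  2: [1049/8000, 3237/8000, 107/500, 1001/4000]
  3: [1091/8000, 3197/8000, 171/800, 1001/4000]
  4: [1231/8000, 3141/8000, 421/2000, 243/1000]
P^4 =
  1: [7587/20000, 22217/80000, 6767/40000, 13901/80000]
  2: [1543/10000, 31379/80000, 2101/10000, 19469/80000]
  3: [6319/40000, 6243/16000, 3353/16000, 9691/40000]
  4: [13589/80000, 1921/5000, 16583/80000, 4773/20000]

(P^4)[4 -> 4] = 4773/20000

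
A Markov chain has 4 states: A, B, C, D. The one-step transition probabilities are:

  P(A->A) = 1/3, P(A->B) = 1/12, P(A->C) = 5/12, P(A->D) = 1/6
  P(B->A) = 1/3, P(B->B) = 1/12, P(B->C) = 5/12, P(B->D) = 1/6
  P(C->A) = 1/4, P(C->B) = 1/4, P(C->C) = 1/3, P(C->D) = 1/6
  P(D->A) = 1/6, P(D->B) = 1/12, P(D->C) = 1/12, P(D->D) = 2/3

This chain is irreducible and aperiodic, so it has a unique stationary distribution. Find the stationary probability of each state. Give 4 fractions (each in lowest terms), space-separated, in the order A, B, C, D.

Answer: 119/468 61/468 11/39 1/3

Derivation:
The stationary distribution satisfies pi = pi * P, i.e.:
  pi_A = 1/3*pi_A + 1/3*pi_B + 1/4*pi_C + 1/6*pi_D
  pi_B = 1/12*pi_A + 1/12*pi_B + 1/4*pi_C + 1/12*pi_D
  pi_C = 5/12*pi_A + 5/12*pi_B + 1/3*pi_C + 1/12*pi_D
  pi_D = 1/6*pi_A + 1/6*pi_B + 1/6*pi_C + 2/3*pi_D
with normalization: pi_A + pi_B + pi_C + pi_D = 1.

Using the first 3 balance equations plus normalization, the linear system A*pi = b is:
  [-2/3, 1/3, 1/4, 1/6] . pi = 0
  [1/12, -11/12, 1/4, 1/12] . pi = 0
  [5/12, 5/12, -2/3, 1/12] . pi = 0
  [1, 1, 1, 1] . pi = 1

Solving yields:
  pi_A = 119/468
  pi_B = 61/468
  pi_C = 11/39
  pi_D = 1/3

Verification (pi * P):
  119/468*1/3 + 61/468*1/3 + 11/39*1/4 + 1/3*1/6 = 119/468 = pi_A  (ok)
  119/468*1/12 + 61/468*1/12 + 11/39*1/4 + 1/3*1/12 = 61/468 = pi_B  (ok)
  119/468*5/12 + 61/468*5/12 + 11/39*1/3 + 1/3*1/12 = 11/39 = pi_C  (ok)
  119/468*1/6 + 61/468*1/6 + 11/39*1/6 + 1/3*2/3 = 1/3 = pi_D  (ok)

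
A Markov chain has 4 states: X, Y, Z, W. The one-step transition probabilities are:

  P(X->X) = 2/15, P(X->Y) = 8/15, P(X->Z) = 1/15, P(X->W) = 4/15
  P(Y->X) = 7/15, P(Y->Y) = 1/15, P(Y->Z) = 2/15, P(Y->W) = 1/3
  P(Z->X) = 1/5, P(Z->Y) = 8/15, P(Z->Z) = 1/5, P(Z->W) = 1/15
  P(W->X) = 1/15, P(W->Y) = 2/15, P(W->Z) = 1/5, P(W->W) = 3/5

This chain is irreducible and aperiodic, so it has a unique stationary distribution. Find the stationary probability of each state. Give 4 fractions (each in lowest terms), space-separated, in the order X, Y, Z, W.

Answer: 313/1526 397/1526 237/1526 579/1526

Derivation:
The stationary distribution satisfies pi = pi * P, i.e.:
  pi_X = 2/15*pi_X + 7/15*pi_Y + 1/5*pi_Z + 1/15*pi_W
  pi_Y = 8/15*pi_X + 1/15*pi_Y + 8/15*pi_Z + 2/15*pi_W
  pi_Z = 1/15*pi_X + 2/15*pi_Y + 1/5*pi_Z + 1/5*pi_W
  pi_W = 4/15*pi_X + 1/3*pi_Y + 1/15*pi_Z + 3/5*pi_W
with normalization: pi_X + pi_Y + pi_Z + pi_W = 1.

Using the first 3 balance equations plus normalization, the linear system A*pi = b is:
  [-13/15, 7/15, 1/5, 1/15] . pi = 0
  [8/15, -14/15, 8/15, 2/15] . pi = 0
  [1/15, 2/15, -4/5, 1/5] . pi = 0
  [1, 1, 1, 1] . pi = 1

Solving yields:
  pi_X = 313/1526
  pi_Y = 397/1526
  pi_Z = 237/1526
  pi_W = 579/1526

Verification (pi * P):
  313/1526*2/15 + 397/1526*7/15 + 237/1526*1/5 + 579/1526*1/15 = 313/1526 = pi_X  (ok)
  313/1526*8/15 + 397/1526*1/15 + 237/1526*8/15 + 579/1526*2/15 = 397/1526 = pi_Y  (ok)
  313/1526*1/15 + 397/1526*2/15 + 237/1526*1/5 + 579/1526*1/5 = 237/1526 = pi_Z  (ok)
  313/1526*4/15 + 397/1526*1/3 + 237/1526*1/15 + 579/1526*3/5 = 579/1526 = pi_W  (ok)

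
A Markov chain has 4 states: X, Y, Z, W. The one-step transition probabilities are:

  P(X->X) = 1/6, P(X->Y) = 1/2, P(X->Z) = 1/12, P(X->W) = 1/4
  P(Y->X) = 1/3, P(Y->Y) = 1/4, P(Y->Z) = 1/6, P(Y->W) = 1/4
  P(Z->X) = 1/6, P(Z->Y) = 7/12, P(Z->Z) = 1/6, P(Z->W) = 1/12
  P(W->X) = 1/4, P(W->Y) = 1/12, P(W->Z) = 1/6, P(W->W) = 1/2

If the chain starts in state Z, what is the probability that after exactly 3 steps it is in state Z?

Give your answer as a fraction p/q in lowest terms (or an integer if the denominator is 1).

Answer: 83/576

Derivation:
Computing P^3 by repeated multiplication:
P^1 =
  X: [1/6, 1/2, 1/12, 1/4]
  Y: [1/3, 1/4, 1/6, 1/4]
  Z: [1/6, 7/12, 1/6, 1/12]
  W: [1/4, 1/12, 1/6, 1/2]
P^2 =
  X: [13/48, 5/18, 11/72, 43/144]
  Y: [11/48, 25/72, 5/36, 41/144]
  Z: [13/48, 1/3, 11/72, 35/144]
  W: [2/9, 41/144, 7/48, 25/72]
P^3 =
  X: [137/576, 551/1728, 83/576, 517/1728]
  Y: [143/576, 529/1728, 85/576, 515/1728]
  Z: [419/1728, 21/64, 83/576, 493/1728]
  W: [35/144, 8/27, 4/27, 5/16]

(P^3)[Z -> Z] = 83/576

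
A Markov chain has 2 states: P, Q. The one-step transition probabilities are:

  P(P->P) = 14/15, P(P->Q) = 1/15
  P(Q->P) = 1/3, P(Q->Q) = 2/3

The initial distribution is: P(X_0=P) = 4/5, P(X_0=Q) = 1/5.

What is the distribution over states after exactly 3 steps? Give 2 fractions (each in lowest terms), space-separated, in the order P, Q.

Propagating the distribution step by step (d_{t+1} = d_t * P):
d_0 = (P=4/5, Q=1/5)
  d_1[P] = 4/5*14/15 + 1/5*1/3 = 61/75
  d_1[Q] = 4/5*1/15 + 1/5*2/3 = 14/75
d_1 = (P=61/75, Q=14/75)
  d_2[P] = 61/75*14/15 + 14/75*1/3 = 308/375
  d_2[Q] = 61/75*1/15 + 14/75*2/3 = 67/375
d_2 = (P=308/375, Q=67/375)
  d_3[P] = 308/375*14/15 + 67/375*1/3 = 1549/1875
  d_3[Q] = 308/375*1/15 + 67/375*2/3 = 326/1875
d_3 = (P=1549/1875, Q=326/1875)

Answer: 1549/1875 326/1875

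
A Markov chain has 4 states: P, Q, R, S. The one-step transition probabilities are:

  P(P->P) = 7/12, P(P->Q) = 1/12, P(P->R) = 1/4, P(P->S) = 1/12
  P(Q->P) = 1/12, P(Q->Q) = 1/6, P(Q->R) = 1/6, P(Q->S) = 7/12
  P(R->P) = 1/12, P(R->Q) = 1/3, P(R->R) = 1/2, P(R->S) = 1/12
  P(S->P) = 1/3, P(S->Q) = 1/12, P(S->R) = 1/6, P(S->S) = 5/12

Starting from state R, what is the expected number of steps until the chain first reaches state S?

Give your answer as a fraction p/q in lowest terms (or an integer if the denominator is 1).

Answer: 24/5

Derivation:
Let h_i = expected steps to first reach S from state i.
Boundary: h_S = 0.
First-step equations for the other states:
  h_P = 1 + 7/12*h_P + 1/12*h_Q + 1/4*h_R + 1/12*h_S
  h_Q = 1 + 1/12*h_P + 1/6*h_Q + 1/6*h_R + 7/12*h_S
  h_R = 1 + 1/12*h_P + 1/3*h_Q + 1/2*h_R + 1/12*h_S

Substituting h_S = 0 and rearranging gives the linear system (I - Q) h = 1:
  [5/12, -1/12, -1/4] . (h_P, h_Q, h_R) = 1
  [-1/12, 5/6, -1/6] . (h_P, h_Q, h_R) = 1
  [-1/12, -1/3, 1/2] . (h_P, h_Q, h_R) = 1

Solving yields:
  h_P = 204/35
  h_Q = 96/35
  h_R = 24/5

Starting state is R, so the expected hitting time is h_R = 24/5.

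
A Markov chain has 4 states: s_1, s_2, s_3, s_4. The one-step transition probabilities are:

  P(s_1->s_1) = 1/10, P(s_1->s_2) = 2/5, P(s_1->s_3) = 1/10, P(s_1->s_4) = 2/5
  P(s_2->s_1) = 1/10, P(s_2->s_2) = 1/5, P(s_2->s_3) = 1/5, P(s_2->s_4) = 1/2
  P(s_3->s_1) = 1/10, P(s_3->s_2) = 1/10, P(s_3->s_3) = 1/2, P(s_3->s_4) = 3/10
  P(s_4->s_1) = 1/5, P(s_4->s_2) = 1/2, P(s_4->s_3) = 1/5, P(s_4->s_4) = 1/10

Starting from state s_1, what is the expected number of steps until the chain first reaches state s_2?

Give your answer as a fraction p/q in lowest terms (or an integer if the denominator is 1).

Answer: 395/144

Derivation:
Let h_i = expected steps to first reach s_2 from state i.
Boundary: h_s_2 = 0.
First-step equations for the other states:
  h_s_1 = 1 + 1/10*h_s_1 + 2/5*h_s_2 + 1/10*h_s_3 + 2/5*h_s_4
  h_s_3 = 1 + 1/10*h_s_1 + 1/10*h_s_2 + 1/2*h_s_3 + 3/10*h_s_4
  h_s_4 = 1 + 1/5*h_s_1 + 1/2*h_s_2 + 1/5*h_s_3 + 1/10*h_s_4

Substituting h_s_2 = 0 and rearranging gives the linear system (I - Q) h = 1:
  [9/10, -1/10, -2/5] . (h_s_1, h_s_3, h_s_4) = 1
  [-1/10, 1/2, -3/10] . (h_s_1, h_s_3, h_s_4) = 1
  [-1/5, -1/5, 9/10] . (h_s_1, h_s_3, h_s_4) = 1

Solving yields:
  h_s_1 = 395/144
  h_s_3 = 595/144
  h_s_4 = 95/36

Starting state is s_1, so the expected hitting time is h_s_1 = 395/144.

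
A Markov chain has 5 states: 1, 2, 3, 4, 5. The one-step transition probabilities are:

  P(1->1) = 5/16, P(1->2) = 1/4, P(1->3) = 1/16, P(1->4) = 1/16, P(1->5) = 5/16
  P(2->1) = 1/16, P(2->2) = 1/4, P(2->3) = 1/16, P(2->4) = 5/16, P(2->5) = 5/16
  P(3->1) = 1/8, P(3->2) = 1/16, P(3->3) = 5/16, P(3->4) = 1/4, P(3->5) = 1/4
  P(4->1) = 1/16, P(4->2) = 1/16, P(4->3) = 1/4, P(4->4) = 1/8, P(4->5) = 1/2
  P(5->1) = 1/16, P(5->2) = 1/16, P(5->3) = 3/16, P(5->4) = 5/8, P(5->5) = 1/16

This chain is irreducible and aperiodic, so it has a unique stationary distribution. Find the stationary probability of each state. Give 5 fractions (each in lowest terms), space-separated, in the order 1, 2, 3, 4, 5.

Answer: 5459/54252 1811/18084 938/4521 4153/13563 1291/4521

Derivation:
The stationary distribution satisfies pi = pi * P, i.e.:
  pi_1 = 5/16*pi_1 + 1/16*pi_2 + 1/8*pi_3 + 1/16*pi_4 + 1/16*pi_5
  pi_2 = 1/4*pi_1 + 1/4*pi_2 + 1/16*pi_3 + 1/16*pi_4 + 1/16*pi_5
  pi_3 = 1/16*pi_1 + 1/16*pi_2 + 5/16*pi_3 + 1/4*pi_4 + 3/16*pi_5
  pi_4 = 1/16*pi_1 + 5/16*pi_2 + 1/4*pi_3 + 1/8*pi_4 + 5/8*pi_5
  pi_5 = 5/16*pi_1 + 5/16*pi_2 + 1/4*pi_3 + 1/2*pi_4 + 1/16*pi_5
with normalization: pi_1 + pi_2 + pi_3 + pi_4 + pi_5 = 1.

Using the first 4 balance equations plus normalization, the linear system A*pi = b is:
  [-11/16, 1/16, 1/8, 1/16, 1/16] . pi = 0
  [1/4, -3/4, 1/16, 1/16, 1/16] . pi = 0
  [1/16, 1/16, -11/16, 1/4, 3/16] . pi = 0
  [1/16, 5/16, 1/4, -7/8, 5/8] . pi = 0
  [1, 1, 1, 1, 1] . pi = 1

Solving yields:
  pi_1 = 5459/54252
  pi_2 = 1811/18084
  pi_3 = 938/4521
  pi_4 = 4153/13563
  pi_5 = 1291/4521

Verification (pi * P):
  5459/54252*5/16 + 1811/18084*1/16 + 938/4521*1/8 + 4153/13563*1/16 + 1291/4521*1/16 = 5459/54252 = pi_1  (ok)
  5459/54252*1/4 + 1811/18084*1/4 + 938/4521*1/16 + 4153/13563*1/16 + 1291/4521*1/16 = 1811/18084 = pi_2  (ok)
  5459/54252*1/16 + 1811/18084*1/16 + 938/4521*5/16 + 4153/13563*1/4 + 1291/4521*3/16 = 938/4521 = pi_3  (ok)
  5459/54252*1/16 + 1811/18084*5/16 + 938/4521*1/4 + 4153/13563*1/8 + 1291/4521*5/8 = 4153/13563 = pi_4  (ok)
  5459/54252*5/16 + 1811/18084*5/16 + 938/4521*1/4 + 4153/13563*1/2 + 1291/4521*1/16 = 1291/4521 = pi_5  (ok)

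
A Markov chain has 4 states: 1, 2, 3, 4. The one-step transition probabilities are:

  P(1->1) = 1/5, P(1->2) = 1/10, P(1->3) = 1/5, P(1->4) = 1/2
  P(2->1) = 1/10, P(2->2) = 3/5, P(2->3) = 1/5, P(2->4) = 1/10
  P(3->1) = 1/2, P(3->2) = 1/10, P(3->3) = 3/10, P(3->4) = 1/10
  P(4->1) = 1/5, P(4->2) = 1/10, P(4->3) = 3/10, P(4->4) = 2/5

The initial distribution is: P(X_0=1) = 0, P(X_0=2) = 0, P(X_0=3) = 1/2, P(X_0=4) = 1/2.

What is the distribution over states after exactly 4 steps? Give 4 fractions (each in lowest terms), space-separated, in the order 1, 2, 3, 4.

Propagating the distribution step by step (d_{t+1} = d_t * P):
d_0 = (1=0, 2=0, 3=1/2, 4=1/2)
  d_1[1] = 0*1/5 + 0*1/10 + 1/2*1/2 + 1/2*1/5 = 7/20
  d_1[2] = 0*1/10 + 0*3/5 + 1/2*1/10 + 1/2*1/10 = 1/10
  d_1[3] = 0*1/5 + 0*1/5 + 1/2*3/10 + 1/2*3/10 = 3/10
  d_1[4] = 0*1/2 + 0*1/10 + 1/2*1/10 + 1/2*2/5 = 1/4
d_1 = (1=7/20, 2=1/10, 3=3/10, 4=1/4)
  d_2[1] = 7/20*1/5 + 1/10*1/10 + 3/10*1/2 + 1/4*1/5 = 7/25
  d_2[2] = 7/20*1/10 + 1/10*3/5 + 3/10*1/10 + 1/4*1/10 = 3/20
  d_2[3] = 7/20*1/5 + 1/10*1/5 + 3/10*3/10 + 1/4*3/10 = 51/200
  d_2[4] = 7/20*1/2 + 1/10*1/10 + 3/10*1/10 + 1/4*2/5 = 63/200
d_2 = (1=7/25, 2=3/20, 3=51/200, 4=63/200)
  d_3[1] = 7/25*1/5 + 3/20*1/10 + 51/200*1/2 + 63/200*1/5 = 523/2000
  d_3[2] = 7/25*1/10 + 3/20*3/5 + 51/200*1/10 + 63/200*1/10 = 7/40
  d_3[3] = 7/25*1/5 + 3/20*1/5 + 51/200*3/10 + 63/200*3/10 = 257/1000
  d_3[4] = 7/25*1/2 + 3/20*1/10 + 51/200*1/10 + 63/200*2/5 = 613/2000
d_3 = (1=523/2000, 2=7/40, 3=257/1000, 4=613/2000)
  d_4[1] = 523/2000*1/5 + 7/40*1/10 + 257/1000*1/2 + 613/2000*1/5 = 649/2500
  d_4[2] = 523/2000*1/10 + 7/40*3/5 + 257/1000*1/10 + 613/2000*1/10 = 3/16
  d_4[3] = 523/2000*1/5 + 7/40*1/5 + 257/1000*3/10 + 613/2000*3/10 = 5127/20000
  d_4[4] = 523/2000*1/2 + 7/40*1/10 + 257/1000*1/10 + 613/2000*2/5 = 5931/20000
d_4 = (1=649/2500, 2=3/16, 3=5127/20000, 4=5931/20000)

Answer: 649/2500 3/16 5127/20000 5931/20000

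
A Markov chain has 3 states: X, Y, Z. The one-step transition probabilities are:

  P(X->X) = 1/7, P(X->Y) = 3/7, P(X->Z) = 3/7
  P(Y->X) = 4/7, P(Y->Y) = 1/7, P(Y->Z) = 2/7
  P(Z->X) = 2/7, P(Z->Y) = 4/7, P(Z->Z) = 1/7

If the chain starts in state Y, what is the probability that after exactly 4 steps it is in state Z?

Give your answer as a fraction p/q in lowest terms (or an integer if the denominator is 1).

Computing P^4 by repeated multiplication:
P^1 =
  X: [1/7, 3/7, 3/7]
  Y: [4/7, 1/7, 2/7]
  Z: [2/7, 4/7, 1/7]
P^2 =
  X: [19/49, 18/49, 12/49]
  Y: [12/49, 3/7, 16/49]
  Z: [20/49, 2/7, 15/49]
P^3 =
  X: [115/343, 123/343, 15/49]
  Y: [128/343, 121/343, 94/343]
  Z: [106/343, 134/343, 103/343]
P^4 =
  X: [817/2401, 888/2401, 696/2401]
  Y: [800/2401, 881/2401, 720/2401]
  Z: [848/2401, 864/2401, 689/2401]

(P^4)[Y -> Z] = 720/2401

Answer: 720/2401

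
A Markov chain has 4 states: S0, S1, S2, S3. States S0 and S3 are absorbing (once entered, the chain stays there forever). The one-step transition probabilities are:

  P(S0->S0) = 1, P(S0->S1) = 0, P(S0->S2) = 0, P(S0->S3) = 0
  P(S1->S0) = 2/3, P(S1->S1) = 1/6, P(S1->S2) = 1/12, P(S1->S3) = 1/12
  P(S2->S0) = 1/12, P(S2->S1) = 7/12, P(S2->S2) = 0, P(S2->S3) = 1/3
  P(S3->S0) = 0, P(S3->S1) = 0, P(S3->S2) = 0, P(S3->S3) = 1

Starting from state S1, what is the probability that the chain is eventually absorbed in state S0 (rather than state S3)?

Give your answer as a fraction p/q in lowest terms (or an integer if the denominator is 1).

Answer: 97/113

Derivation:
Let a_i = P(absorbed in S0 | start in state i).
Boundary conditions: a_S0 = 1, a_S3 = 0.
For each transient state i, a_i = sum_j P(i->j) * a_j:
  a_S1 = 2/3*a_S0 + 1/6*a_S1 + 1/12*a_S2 + 1/12*a_S3
  a_S2 = 1/12*a_S0 + 7/12*a_S1 + 0*a_S2 + 1/3*a_S3

Substituting a_S0 = 1 and a_S3 = 0, rearrange to (I - Q) a = r where r[i] = P(i -> S0):
  [5/6, -1/12] . (a_S1, a_S2) = 2/3
  [-7/12, 1] . (a_S1, a_S2) = 1/12

Solving yields:
  a_S1 = 97/113
  a_S2 = 66/113

Starting state is S1, so the absorption probability is a_S1 = 97/113.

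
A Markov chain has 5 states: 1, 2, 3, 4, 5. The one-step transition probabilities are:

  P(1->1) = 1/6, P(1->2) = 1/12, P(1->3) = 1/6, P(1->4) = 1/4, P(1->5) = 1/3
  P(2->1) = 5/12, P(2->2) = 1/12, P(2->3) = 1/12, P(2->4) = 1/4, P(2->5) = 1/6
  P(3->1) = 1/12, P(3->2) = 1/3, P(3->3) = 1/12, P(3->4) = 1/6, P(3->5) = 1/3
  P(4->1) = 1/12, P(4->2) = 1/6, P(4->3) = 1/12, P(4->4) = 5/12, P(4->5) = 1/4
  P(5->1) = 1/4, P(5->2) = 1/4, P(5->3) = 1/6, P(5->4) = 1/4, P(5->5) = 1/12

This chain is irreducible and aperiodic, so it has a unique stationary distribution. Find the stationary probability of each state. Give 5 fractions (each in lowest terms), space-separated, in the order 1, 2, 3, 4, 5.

Answer: 205/1051 4213/24173 2859/24173 6966/24173 5420/24173

Derivation:
The stationary distribution satisfies pi = pi * P, i.e.:
  pi_1 = 1/6*pi_1 + 5/12*pi_2 + 1/12*pi_3 + 1/12*pi_4 + 1/4*pi_5
  pi_2 = 1/12*pi_1 + 1/12*pi_2 + 1/3*pi_3 + 1/6*pi_4 + 1/4*pi_5
  pi_3 = 1/6*pi_1 + 1/12*pi_2 + 1/12*pi_3 + 1/12*pi_4 + 1/6*pi_5
  pi_4 = 1/4*pi_1 + 1/4*pi_2 + 1/6*pi_3 + 5/12*pi_4 + 1/4*pi_5
  pi_5 = 1/3*pi_1 + 1/6*pi_2 + 1/3*pi_3 + 1/4*pi_4 + 1/12*pi_5
with normalization: pi_1 + pi_2 + pi_3 + pi_4 + pi_5 = 1.

Using the first 4 balance equations plus normalization, the linear system A*pi = b is:
  [-5/6, 5/12, 1/12, 1/12, 1/4] . pi = 0
  [1/12, -11/12, 1/3, 1/6, 1/4] . pi = 0
  [1/6, 1/12, -11/12, 1/12, 1/6] . pi = 0
  [1/4, 1/4, 1/6, -7/12, 1/4] . pi = 0
  [1, 1, 1, 1, 1] . pi = 1

Solving yields:
  pi_1 = 205/1051
  pi_2 = 4213/24173
  pi_3 = 2859/24173
  pi_4 = 6966/24173
  pi_5 = 5420/24173

Verification (pi * P):
  205/1051*1/6 + 4213/24173*5/12 + 2859/24173*1/12 + 6966/24173*1/12 + 5420/24173*1/4 = 205/1051 = pi_1  (ok)
  205/1051*1/12 + 4213/24173*1/12 + 2859/24173*1/3 + 6966/24173*1/6 + 5420/24173*1/4 = 4213/24173 = pi_2  (ok)
  205/1051*1/6 + 4213/24173*1/12 + 2859/24173*1/12 + 6966/24173*1/12 + 5420/24173*1/6 = 2859/24173 = pi_3  (ok)
  205/1051*1/4 + 4213/24173*1/4 + 2859/24173*1/6 + 6966/24173*5/12 + 5420/24173*1/4 = 6966/24173 = pi_4  (ok)
  205/1051*1/3 + 4213/24173*1/6 + 2859/24173*1/3 + 6966/24173*1/4 + 5420/24173*1/12 = 5420/24173 = pi_5  (ok)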